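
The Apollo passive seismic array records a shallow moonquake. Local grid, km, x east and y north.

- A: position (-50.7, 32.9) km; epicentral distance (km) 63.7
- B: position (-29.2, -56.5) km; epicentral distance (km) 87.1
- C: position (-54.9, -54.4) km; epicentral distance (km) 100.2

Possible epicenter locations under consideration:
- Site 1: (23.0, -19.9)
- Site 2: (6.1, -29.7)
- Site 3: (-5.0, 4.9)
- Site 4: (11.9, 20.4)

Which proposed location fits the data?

Site 4

For each candidate, compare |candidate − station| to the reported distance:
Site 1: residuals A 27.0, B 23.3, C 15.0 → max 27.0 km
Site 2: residuals A 20.8, B 42.8, C 34.4 → max 42.8 km
Site 3: residuals A 10.1, B 21.1, C 22.7 → max 22.7 km
Site 4: residuals A 0.1, B 0.1, C 0.1 → max 0.1 km
Only Site 4 has all residuals ≈ 0.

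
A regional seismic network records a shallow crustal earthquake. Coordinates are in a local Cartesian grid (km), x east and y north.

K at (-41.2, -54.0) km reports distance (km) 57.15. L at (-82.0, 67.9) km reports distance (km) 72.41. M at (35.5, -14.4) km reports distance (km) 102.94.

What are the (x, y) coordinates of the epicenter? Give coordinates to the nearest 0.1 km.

Circle about each station: (x + 41.2)² + (y + 54.0)² = 57.15²; (x + 82.0)² + (y − 67.9)² = 72.41²; (x − 35.5)² + (y + 14.4)² = 102.94².
Subtracting pairs of circle equations eliminates x²+y² and gives linear equations (the radical axes):
-81.6 x + 243.8 y = 4743.88
153.4 x + 79.2 y = -10476.35
Solving the 2×2 system: x ≈ -66.8, y ≈ -2.9 km.
Check against K (with the unrounded x, y): √((x + 41.2)²+(y + 54.0)²) = 57.15 ≈ 57.15 km. ✓

(-66.8, -2.9)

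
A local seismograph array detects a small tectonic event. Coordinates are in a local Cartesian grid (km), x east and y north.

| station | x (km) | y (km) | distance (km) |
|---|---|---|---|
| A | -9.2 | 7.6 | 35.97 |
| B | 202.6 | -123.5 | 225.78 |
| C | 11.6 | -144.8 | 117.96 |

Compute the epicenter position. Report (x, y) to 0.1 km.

Circle about each station: (x + 9.2)² + (y − 7.6)² = 35.97²; (x − 202.6)² + (y + 123.5)² = 225.78²; (x − 11.6)² + (y + 144.8)² = 117.96².
Subtracting the A equation from the B and C equations removes the quadratic terms:
423.6 x − 262.2 y = 6473.84
41.6 x − 304.8 y = 8338.48
Solving the 2×2 system: x ≈ -1.8, y ≈ -27.6 km.

(-1.8, -27.6)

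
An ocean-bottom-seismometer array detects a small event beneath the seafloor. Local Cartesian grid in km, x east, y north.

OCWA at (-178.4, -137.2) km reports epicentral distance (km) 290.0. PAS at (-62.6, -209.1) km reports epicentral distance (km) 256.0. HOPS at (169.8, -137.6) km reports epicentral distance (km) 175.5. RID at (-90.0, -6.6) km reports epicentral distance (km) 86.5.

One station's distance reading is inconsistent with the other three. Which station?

RID

Solve using three stations at a time. Using OCWA, PAS, HOPS (subtract circle equations pairwise → linear system) gives (x, y) ≈ (72.4, 8.4).
Distances from that point to each station vs reported:
  OCWA: calculated 290.0 vs reported 290.0 → residual 0.0 km
  PAS: calculated 256.0 vs reported 256.0 → residual 0.0 km
  HOPS: calculated 175.5 vs reported 175.5 → residual 0.0 km
  RID: calculated 163.1 vs reported 86.5 → residual 76.6 km
OCWA, PAS, HOPS are mutually consistent (residuals ≈ 0); RID is off by 76.6 km.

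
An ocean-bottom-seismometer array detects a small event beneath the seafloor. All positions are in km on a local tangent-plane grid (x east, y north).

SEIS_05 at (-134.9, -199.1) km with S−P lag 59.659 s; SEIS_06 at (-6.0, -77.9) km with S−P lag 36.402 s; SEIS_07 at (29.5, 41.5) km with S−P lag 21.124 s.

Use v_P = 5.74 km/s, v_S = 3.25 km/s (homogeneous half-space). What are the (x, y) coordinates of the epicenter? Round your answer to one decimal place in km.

x ≈ 146.2 km, y ≈ 148.4 km

Distance from S−P lag: d = Δt · v_P v_S / (v_P − v_S) = Δt · (5.74·3.25)/(5.74−3.25) ≈ 7.4920·Δt.
So d_SEIS_05 = 446.96, d_SEIS_06 = 272.72, d_SEIS_07 = 158.26 km.
Circle about each station: (x + 134.9)² + (y + 199.1)² = 446.96²; (x + 6.0)² + (y + 77.9)² = 272.72²; (x − 29.5)² + (y − 41.5)² = 158.26².
Subtracting pairs of circle equations eliminates x²+y² and gives linear equations (the radical axes):
257.8 x + 242.4 y = 73662.63
328.8 x + 481.2 y = 119480.69
Solving the 2×2 system: x ≈ 146.2, y ≈ 148.4 km.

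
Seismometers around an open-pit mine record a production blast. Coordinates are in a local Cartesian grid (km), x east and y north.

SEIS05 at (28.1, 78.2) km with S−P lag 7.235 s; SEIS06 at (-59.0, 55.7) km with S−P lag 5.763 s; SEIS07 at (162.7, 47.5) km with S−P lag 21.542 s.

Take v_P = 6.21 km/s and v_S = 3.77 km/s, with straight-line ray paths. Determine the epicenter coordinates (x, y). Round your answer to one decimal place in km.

Distance from S−P lag: d = Δt · v_P v_S / (v_P − v_S) = Δt · (6.21·3.77)/(6.21−3.77) ≈ 9.5950·Δt.
So d_SEIS05 = 69.42, d_SEIS06 = 55.30, d_SEIS07 = 206.69 km.
Circle about each station: (x − 28.1)² + (y − 78.2)² = 69.42²; (x + 59.0)² + (y − 55.7)² = 55.30²; (x − 162.7)² + (y − 47.5)² = 206.69².
Subtracting the SEIS05 equation from the SEIS06 and SEIS07 equations removes the quadratic terms:
-174.2 x − 45.0 y = 1439.69
269.2 x − 61.4 y = -16078.93
Solving the 2×2 system: x ≈ -35.6, y ≈ 105.8 km.

(-35.6, 105.8)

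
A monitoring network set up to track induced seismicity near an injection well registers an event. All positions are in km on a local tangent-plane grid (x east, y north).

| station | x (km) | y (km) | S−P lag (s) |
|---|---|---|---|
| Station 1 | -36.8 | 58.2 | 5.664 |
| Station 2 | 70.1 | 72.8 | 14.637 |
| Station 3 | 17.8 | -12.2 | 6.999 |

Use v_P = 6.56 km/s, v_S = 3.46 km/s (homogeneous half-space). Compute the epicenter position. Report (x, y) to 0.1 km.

x ≈ -22.7 km, y ≈ 19.2 km

Distance from S−P lag: d = Δt · v_P v_S / (v_P − v_S) = Δt · (6.56·3.46)/(6.56−3.46) ≈ 7.3218·Δt.
So d_Station 1 = 41.47, d_Station 2 = 107.17, d_Station 3 = 51.25 km.
Circle about each station: (x + 36.8)² + (y − 58.2)² = 41.47²; (x − 70.1)² + (y − 72.8)² = 107.17²; (x − 17.8)² + (y + 12.2)² = 51.25².
Subtracting the Station 1 equation from the Station 2 and Station 3 equations removes the quadratic terms:
213.8 x + 29.2 y = -4293.28
109.2 x − 140.8 y = -5182.60
Solving the 2×2 system: x ≈ -22.7, y ≈ 19.2 km.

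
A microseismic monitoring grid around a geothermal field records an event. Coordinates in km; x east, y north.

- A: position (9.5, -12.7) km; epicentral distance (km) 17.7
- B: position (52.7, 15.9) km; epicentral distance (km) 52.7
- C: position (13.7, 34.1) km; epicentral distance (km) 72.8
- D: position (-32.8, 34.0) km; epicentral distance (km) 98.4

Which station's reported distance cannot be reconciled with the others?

Solve using three stations at a time. Using B, C, D (subtract circle equations pairwise → linear system) gives (x, y) ≈ (37.7, -34.6).
Distances from that point to each station vs reported:
  A: calculated 35.7 vs reported 17.7 → residual 18.0 km
  B: calculated 52.7 vs reported 52.7 → residual 0.0 km
  C: calculated 72.8 vs reported 72.8 → residual 0.0 km
  D: calculated 98.4 vs reported 98.4 → residual 0.0 km
B, C, D are mutually consistent (residuals ≈ 0); A is off by 18.0 km.

A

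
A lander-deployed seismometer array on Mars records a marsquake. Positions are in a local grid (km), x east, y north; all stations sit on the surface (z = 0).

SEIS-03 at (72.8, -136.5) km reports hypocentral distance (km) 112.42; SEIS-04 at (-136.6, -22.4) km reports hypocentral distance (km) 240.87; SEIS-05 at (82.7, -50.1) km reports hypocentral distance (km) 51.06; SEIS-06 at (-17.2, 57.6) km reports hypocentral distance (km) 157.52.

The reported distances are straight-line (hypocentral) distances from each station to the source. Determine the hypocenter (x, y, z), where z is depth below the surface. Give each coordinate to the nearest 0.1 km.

x ≈ 99.2 km, y ≈ -37.7 km, depth ≈ 46.7 km

Each station gives a sphere (x−x_i)² + (y−y_i)² + z² = d_i² (stations at z=0).
Subtracting the SEIS-03 sphere from SEIS-04 and SEIS-05: z² cancels, leaving linear equations in x and y:
-418.8 x + 228.2 y = -50150.87
19.8 x + 172.8 y = -4551.66
Solving: x ≈ 99.202, y ≈ -37.708 km (keep extra digits for the depth step; rounded: 99.2, -37.7).
Then from the SEIS-03 sphere: z² = 112.42² − (x − 72.8)² − (y + 136.5)² with x = 99.202, y = -37.708, so z ≈ 46.705 ≈ 46.7 km.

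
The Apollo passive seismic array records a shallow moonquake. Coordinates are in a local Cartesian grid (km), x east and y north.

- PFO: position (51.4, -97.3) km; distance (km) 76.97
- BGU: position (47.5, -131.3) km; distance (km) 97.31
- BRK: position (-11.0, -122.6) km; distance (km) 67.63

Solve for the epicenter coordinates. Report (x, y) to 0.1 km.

Circle about each station: (x − 51.4)² + (y + 97.3)² = 76.97²; (x − 47.5)² + (y + 131.3)² = 97.31²; (x + 11.0)² + (y + 122.6)² = 67.63².
Subtracting pairs of circle equations eliminates x²+y² and gives linear equations (the radical axes):
-7.8 x − 68.0 y = 3841.83
-124.8 x − 50.6 y = 4393.07
Solving the 2×2 system: x ≈ -12.9, y ≈ -55.0 km.

(-12.9, -55.0)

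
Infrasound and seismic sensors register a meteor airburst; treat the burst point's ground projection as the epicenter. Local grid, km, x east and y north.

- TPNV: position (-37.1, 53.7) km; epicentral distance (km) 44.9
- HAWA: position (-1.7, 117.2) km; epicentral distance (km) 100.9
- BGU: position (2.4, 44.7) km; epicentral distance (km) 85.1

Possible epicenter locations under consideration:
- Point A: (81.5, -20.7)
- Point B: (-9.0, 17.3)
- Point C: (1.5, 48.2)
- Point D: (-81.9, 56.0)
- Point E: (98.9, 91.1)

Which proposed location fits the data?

Point D

For each candidate, compare |candidate − station| to the reported distance:
Point A: residuals TPNV 95.1, HAWA 60.2, BGU 17.5 → max 95.1 km
Point B: residuals TPNV 1.1, HAWA 0.7, BGU 55.4 → max 55.4 km
Point C: residuals TPNV 5.9, HAWA 31.8, BGU 81.5 → max 81.5 km
Point D: residuals TPNV 0.0, HAWA 0.0, BGU 0.0 → max 0.0 km
Point E: residuals TPNV 96.1, HAWA 3.0, BGU 22.0 → max 96.1 km
Only Point D has all residuals ≈ 0.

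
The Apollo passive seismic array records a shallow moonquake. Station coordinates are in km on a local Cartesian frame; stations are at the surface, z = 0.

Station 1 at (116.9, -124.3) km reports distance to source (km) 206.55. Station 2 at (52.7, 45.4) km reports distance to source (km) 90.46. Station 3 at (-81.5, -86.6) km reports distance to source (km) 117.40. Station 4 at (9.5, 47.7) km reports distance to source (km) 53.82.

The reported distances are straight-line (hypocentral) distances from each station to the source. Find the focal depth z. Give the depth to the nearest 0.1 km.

Each station gives a sphere (x−x_i)² + (y−y_i)² + z² = d_i² (stations at z=0).
Subtracting the Station 1 sphere from Station 2 and Station 3: z² cancels, leaving linear equations in x and y:
-128.4 x + 339.4 y = 10202.24
-396.8 x + 75.4 y = 13905.85
Solving: x ≈ -31.605, y ≈ 18.103 km (keep extra digits for the depth step; rounded: -31.6, 18.1).
Then from the Station 1 sphere: z² = 206.55² − (x − 116.9)² − (y + 124.3)² with x = -31.605, y = 18.103, so z ≈ 18.181 ≈ 18.2 km.

18.2 km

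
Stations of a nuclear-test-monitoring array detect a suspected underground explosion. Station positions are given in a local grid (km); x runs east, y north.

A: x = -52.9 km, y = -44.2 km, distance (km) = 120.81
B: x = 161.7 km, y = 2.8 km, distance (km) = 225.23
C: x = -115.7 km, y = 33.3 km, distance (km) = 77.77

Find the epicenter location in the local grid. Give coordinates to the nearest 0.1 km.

Circle about each station: (x + 52.9)² + (y + 44.2)² = 120.81²; (x − 161.7)² + (y − 2.8)² = 225.23²; (x + 115.7)² + (y − 33.3)² = 77.77².
Subtracting pairs of circle equations eliminates x²+y² and gives linear equations (the radical axes):
429.2 x + 94.0 y = -14730.82
-125.6 x + 155.0 y = 18290.21
Solving the 2×2 system: x ≈ -51.1, y ≈ 76.6 km.
Check against A (with the unrounded x, y): √((x + 52.9)²+(y + 44.2)²) = 120.81 ≈ 120.81 km. ✓

x ≈ -51.1 km, y ≈ 76.6 km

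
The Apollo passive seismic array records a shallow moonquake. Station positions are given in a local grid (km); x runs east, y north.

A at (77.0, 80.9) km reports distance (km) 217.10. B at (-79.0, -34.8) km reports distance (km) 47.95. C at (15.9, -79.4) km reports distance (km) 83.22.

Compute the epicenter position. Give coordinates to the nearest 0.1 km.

Circle about each station: (x − 77.0)² + (y − 80.9)² = 217.10²; (x + 79.0)² + (y + 34.8)² = 47.95²; (x − 15.9)² + (y + 79.4)² = 83.22².
Subtracting the A equation from the B and C equations removes the quadratic terms:
-312.0 x − 231.4 y = 39811.44
-122.2 x − 320.6 y = 34290.20
Solving the 2×2 system: x ≈ -67.3, y ≈ -81.3 km.
Check against A (with the unrounded x, y): √((x − 77.0)²+(y − 80.9)²) = 217.10 ≈ 217.10 km. ✓

-67.3 km east, -81.3 km north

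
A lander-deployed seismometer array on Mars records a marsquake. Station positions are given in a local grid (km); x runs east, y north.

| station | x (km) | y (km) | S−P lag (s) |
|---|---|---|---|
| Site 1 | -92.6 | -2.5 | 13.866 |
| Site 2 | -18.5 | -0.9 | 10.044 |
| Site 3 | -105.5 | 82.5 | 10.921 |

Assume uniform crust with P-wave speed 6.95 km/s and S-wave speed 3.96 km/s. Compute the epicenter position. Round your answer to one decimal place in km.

-5.3 km east, 90.6 km north

Distance from S−P lag: d = Δt · v_P v_S / (v_P − v_S) = Δt · (6.95·3.96)/(6.95−3.96) ≈ 9.2047·Δt.
So d_Site 1 = 127.63, d_Site 2 = 92.45, d_Site 3 = 100.52 km.
Circle about each station: (x + 92.6)² + (y + 2.5)² = 127.63²; (x + 18.5)² + (y + 0.9)² = 92.45²; (x + 105.5)² + (y − 82.5)² = 100.52².
Subtracting pairs of circle equations eliminates x²+y² and gives linear equations (the radical axes):
148.2 x + 3.2 y = -495.54
-25.8 x + 170.0 y = 15540.64
Solving the 2×2 system: x ≈ -5.3, y ≈ 90.6 km.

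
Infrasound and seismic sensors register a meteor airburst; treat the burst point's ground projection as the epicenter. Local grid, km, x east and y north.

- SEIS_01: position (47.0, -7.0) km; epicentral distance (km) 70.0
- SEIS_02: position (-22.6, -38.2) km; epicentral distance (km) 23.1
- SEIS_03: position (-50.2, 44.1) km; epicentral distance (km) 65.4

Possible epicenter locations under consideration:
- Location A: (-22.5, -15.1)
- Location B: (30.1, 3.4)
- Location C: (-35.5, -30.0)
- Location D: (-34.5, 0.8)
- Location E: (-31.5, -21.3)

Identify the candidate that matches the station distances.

Location A

For each candidate, compare |candidate − station| to the reported distance:
Location A: residuals SEIS_01 0.0, SEIS_02 0.0, SEIS_03 0.0 → max 0.0 km
Location B: residuals SEIS_01 50.2, SEIS_02 44.0, SEIS_03 24.6 → max 50.2 km
Location C: residuals SEIS_01 15.6, SEIS_02 7.8, SEIS_03 10.1 → max 15.6 km
Location D: residuals SEIS_01 11.9, SEIS_02 17.7, SEIS_03 19.3 → max 19.3 km
Location E: residuals SEIS_01 9.8, SEIS_02 4.0, SEIS_03 2.6 → max 9.8 km
Only Location A has all residuals ≈ 0.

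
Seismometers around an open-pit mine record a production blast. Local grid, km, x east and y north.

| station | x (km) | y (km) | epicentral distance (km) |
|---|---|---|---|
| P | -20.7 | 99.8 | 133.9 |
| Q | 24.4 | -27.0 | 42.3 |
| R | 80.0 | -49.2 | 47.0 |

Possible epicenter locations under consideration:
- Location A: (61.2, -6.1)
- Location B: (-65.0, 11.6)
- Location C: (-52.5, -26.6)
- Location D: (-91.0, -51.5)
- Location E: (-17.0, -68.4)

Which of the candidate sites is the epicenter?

Location A

For each candidate, compare |candidate − station| to the reported distance:
Location A: residuals P 0.0, Q 0.0, R 0.0 → max 0.0 km
Location B: residuals P 35.2, Q 55.1, R 110.2 → max 110.2 km
Location C: residuals P 3.6, Q 34.6, R 87.4 → max 87.4 km
Location D: residuals P 32.9, Q 75.7, R 124.0 → max 124.0 km
Location E: residuals P 34.3, Q 16.2, R 51.9 → max 51.9 km
Only Location A has all residuals ≈ 0.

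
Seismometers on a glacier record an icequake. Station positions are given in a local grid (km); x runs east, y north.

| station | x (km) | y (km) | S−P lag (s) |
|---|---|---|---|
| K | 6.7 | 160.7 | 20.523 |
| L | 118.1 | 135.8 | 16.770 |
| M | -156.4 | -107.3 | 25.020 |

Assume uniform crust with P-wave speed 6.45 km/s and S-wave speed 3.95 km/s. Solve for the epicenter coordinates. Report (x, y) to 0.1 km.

87.3 km east, -32.3 km north

Distance from S−P lag: d = Δt · v_P v_S / (v_P − v_S) = Δt · (6.45·3.95)/(6.45−3.95) ≈ 10.1910·Δt.
So d_K = 209.15, d_L = 170.90, d_M = 254.98 km.
Circle about each station: (x − 6.7)² + (y − 160.7)² = 209.15²; (x − 118.1)² + (y − 135.8)² = 170.90²; (x + 156.4)² + (y + 107.3)² = 254.98².
Subtracting pairs of circle equations eliminates x²+y² and gives linear equations (the radical axes):
222.8 x − 49.8 y = 21056.78
-326.2 x − 536.0 y = -11166.21
Solving the 2×2 system: x ≈ 87.3, y ≈ -32.3 km.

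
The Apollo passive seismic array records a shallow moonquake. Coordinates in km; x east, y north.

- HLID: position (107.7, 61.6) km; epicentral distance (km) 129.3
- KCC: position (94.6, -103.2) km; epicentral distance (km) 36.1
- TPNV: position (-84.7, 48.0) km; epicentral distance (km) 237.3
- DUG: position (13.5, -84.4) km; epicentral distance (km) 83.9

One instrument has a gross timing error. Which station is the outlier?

TPNV

Solve using three stations at a time. Using HLID, KCC, DUG (subtract circle equations pairwise → linear system) gives (x, y) ≈ (95.6, -67.1).
Distances from that point to each station vs reported:
  HLID: calculated 129.3 vs reported 129.3 → residual 0.0 km
  KCC: calculated 36.1 vs reported 36.1 → residual 0.0 km
  TPNV: calculated 213.9 vs reported 237.3 → residual 23.4 km
  DUG: calculated 83.9 vs reported 83.9 → residual 0.0 km
HLID, KCC, DUG are mutually consistent (residuals ≈ 0); TPNV is off by 23.4 km.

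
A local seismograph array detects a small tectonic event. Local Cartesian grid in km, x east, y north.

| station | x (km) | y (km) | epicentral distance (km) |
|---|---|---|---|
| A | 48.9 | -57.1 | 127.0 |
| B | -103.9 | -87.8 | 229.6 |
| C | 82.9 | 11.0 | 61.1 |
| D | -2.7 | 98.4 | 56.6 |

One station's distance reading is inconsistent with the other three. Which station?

D

Solve using three stations at a time. Using A, B, C (subtract circle equations pairwise → linear system) gives (x, y) ≈ (63.8, 69.0).
Distances from that point to each station vs reported:
  A: calculated 127.0 vs reported 127.0 → residual 0.0 km
  B: calculated 229.6 vs reported 229.6 → residual 0.0 km
  C: calculated 61.1 vs reported 61.1 → residual 0.0 km
  D: calculated 72.7 vs reported 56.6 → residual 16.1 km
A, B, C are mutually consistent (residuals ≈ 0); D is off by 16.1 km.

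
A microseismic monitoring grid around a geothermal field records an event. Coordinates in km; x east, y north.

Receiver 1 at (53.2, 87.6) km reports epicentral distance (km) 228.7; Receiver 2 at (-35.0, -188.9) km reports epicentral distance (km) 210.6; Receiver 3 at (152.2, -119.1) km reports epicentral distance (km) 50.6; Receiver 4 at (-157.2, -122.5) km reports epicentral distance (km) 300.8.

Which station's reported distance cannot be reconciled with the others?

Receiver 1

Solve using three stations at a time. Using Receiver 2, Receiver 3, Receiver 4 (subtract circle equations pairwise → linear system) gives (x, y) ≈ (139.0, -70.3).
Distances from that point to each station vs reported:
  Receiver 1: calculated 179.7 vs reported 228.7 → residual 49.0 km
  Receiver 2: calculated 210.6 vs reported 210.6 → residual 0.0 km
  Receiver 3: calculated 50.5 vs reported 50.6 → residual 0.1 km
  Receiver 4: calculated 300.8 vs reported 300.8 → residual 0.0 km
Receiver 2, Receiver 3, Receiver 4 are mutually consistent (residuals ≈ 0); Receiver 1 is off by 49.0 km.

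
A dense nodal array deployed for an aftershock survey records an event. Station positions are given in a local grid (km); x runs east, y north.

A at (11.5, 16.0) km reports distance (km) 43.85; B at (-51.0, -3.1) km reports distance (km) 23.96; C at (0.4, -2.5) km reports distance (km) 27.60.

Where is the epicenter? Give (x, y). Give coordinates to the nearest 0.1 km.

-27.1 km east, -4.8 km north

Circle about each station: (x − 11.5)² + (y − 16.0)² = 43.85²; (x + 51.0)² + (y + 3.1)² = 23.96²; (x − 0.4)² + (y + 2.5)² = 27.60².
Subtracting pairs of circle equations eliminates x²+y² and gives linear equations (the radical axes):
-125.0 x − 38.2 y = 3571.10
-22.2 x − 37.0 y = 779.22
Solving the 2×2 system: x ≈ -27.1, y ≈ -4.8 km.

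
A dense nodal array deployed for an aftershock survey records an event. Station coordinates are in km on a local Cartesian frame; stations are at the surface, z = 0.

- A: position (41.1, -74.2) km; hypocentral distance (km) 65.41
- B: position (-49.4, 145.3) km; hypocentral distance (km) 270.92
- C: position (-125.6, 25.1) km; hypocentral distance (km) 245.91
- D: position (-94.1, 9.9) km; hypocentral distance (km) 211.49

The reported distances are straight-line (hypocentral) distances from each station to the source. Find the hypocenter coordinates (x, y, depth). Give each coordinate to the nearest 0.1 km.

Each station gives a sphere (x−x_i)² + (y−y_i)² + z² = d_i² (stations at z=0).
Subtracting the A sphere from B and C: z² cancels, leaving linear equations in x and y:
-181.0 x + 439.0 y = -52761.58
-333.4 x + 198.6 y = -46982.74
Solving: x ≈ 91.898, y ≈ -82.296 km (keep extra digits for the depth step; rounded: 91.9, -82.3).
Then from the A sphere: z² = 65.41² − (x − 41.1)² − (y + 74.2)² with x = 91.898, y = -82.296, so z ≈ 40.404 ≈ 40.4 km.
Check against D (with the unrounded solution): distance 211.49 ≈ 211.49 km. ✓

x ≈ 91.9 km, y ≈ -82.3 km, depth ≈ 40.4 km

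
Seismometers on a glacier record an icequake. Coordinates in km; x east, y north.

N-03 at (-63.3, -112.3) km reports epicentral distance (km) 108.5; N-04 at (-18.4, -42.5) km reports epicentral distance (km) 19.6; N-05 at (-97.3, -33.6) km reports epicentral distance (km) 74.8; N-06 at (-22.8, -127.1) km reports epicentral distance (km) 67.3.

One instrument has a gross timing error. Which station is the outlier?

Solve using three stations at a time. Using N-04, N-05, N-06 (subtract circle equations pairwise → linear system) gives (x, y) ≈ (-27.3, -60.0).
Distances from that point to each station vs reported:
  N-03: calculated 63.5 vs reported 108.5 → residual 45.0 km
  N-04: calculated 19.6 vs reported 19.6 → residual 0.0 km
  N-05: calculated 74.8 vs reported 74.8 → residual 0.0 km
  N-06: calculated 67.3 vs reported 67.3 → residual 0.0 km
N-04, N-05, N-06 are mutually consistent (residuals ≈ 0); N-03 is off by 45.0 km.

N-03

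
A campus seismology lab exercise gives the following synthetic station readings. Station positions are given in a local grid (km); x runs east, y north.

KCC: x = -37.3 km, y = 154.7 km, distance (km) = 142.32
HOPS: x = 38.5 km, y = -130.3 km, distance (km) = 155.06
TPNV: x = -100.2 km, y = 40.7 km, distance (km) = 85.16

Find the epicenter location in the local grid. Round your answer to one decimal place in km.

(-19.5, 13.5)

Circle about each station: (x + 37.3)² + (y − 154.7)² = 142.32²; (x − 38.5)² + (y + 130.3)² = 155.06²; (x + 100.2)² + (y − 40.7)² = 85.16².
Subtracting the KCC equation from the HOPS and TPNV equations removes the quadratic terms:
151.6 x − 570.0 y = -10651.66
-125.8 x − 228.0 y = -624.09
Solving the 2×2 system: x ≈ -19.5, y ≈ 13.5 km.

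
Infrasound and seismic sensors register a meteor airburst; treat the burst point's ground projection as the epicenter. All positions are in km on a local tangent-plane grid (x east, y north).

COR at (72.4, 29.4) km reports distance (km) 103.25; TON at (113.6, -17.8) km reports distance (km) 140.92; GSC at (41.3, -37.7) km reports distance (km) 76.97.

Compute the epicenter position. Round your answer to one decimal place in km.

x ≈ -26.3 km, y ≈ -0.9 km

Circle about each station: (x − 72.4)² + (y − 29.4)² = 103.25²; (x − 113.6)² + (y + 17.8)² = 140.92²; (x − 41.3)² + (y + 37.7)² = 76.97².
Subtracting pairs of circle equations eliminates x²+y² and gives linear equations (the radical axes):
82.4 x − 94.4 y = -2082.20
-62.2 x − 134.2 y = 1757.04
Solving the 2×2 system: x ≈ -26.3, y ≈ -0.9 km.
Check against COR (with the unrounded x, y): √((x − 72.4)²+(y − 29.4)²) = 103.25 ≈ 103.25 km. ✓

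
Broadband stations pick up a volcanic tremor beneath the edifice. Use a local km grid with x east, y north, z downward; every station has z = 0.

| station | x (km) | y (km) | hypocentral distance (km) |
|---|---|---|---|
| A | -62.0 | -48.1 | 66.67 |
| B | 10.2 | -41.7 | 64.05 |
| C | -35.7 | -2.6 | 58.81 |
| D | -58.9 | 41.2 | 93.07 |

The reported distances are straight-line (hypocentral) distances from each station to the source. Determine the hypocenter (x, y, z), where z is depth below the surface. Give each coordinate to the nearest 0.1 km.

Each station gives a sphere (x−x_i)² + (y−y_i)² + z² = d_i² (stations at z=0).
Subtracting the A sphere from B and C: z² cancels, leaving linear equations in x and y:
144.4 x + 12.8 y = -3972.19
52.6 x + 91.0 y = -3890.09
Solving: x ≈ -25.000, y ≈ -28.298 km (keep extra digits for the depth step; rounded: -25.0, -28.3).
Then from the A sphere: z² = 66.67² − (x + 62.0)² − (y + 48.1)² with x = -25.000, y = -28.298, so z ≈ 51.805 ≈ 51.8 km.

x ≈ -25.0 km, y ≈ -28.3 km, depth ≈ 51.8 km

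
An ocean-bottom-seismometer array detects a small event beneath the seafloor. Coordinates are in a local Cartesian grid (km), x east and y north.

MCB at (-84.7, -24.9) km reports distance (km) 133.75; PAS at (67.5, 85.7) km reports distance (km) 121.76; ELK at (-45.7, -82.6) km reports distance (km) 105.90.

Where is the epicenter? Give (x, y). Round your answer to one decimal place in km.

48.7 km east, -34.6 km north

Circle about each station: (x + 84.7)² + (y + 24.9)² = 133.75²; (x − 67.5)² + (y − 85.7)² = 121.76²; (x + 45.7)² + (y + 82.6)² = 105.90².
Subtracting the MCB equation from the PAS and ELK equations removes the quadratic terms:
304.4 x + 221.2 y = 7170.20
78.0 x − 115.4 y = 7791.40
Solving the 2×2 system: x ≈ 48.7, y ≈ -34.6 km.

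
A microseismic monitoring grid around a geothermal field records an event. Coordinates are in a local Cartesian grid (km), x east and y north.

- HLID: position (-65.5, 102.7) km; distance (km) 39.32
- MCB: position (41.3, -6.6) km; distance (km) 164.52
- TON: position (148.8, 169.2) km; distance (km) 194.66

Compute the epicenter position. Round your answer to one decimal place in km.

x ≈ -42.8 km, y ≈ 134.8 km

Circle about each station: (x + 65.5)² + (y − 102.7)² = 39.32²; (x − 41.3)² + (y + 6.6)² = 164.52²; (x − 148.8)² + (y − 169.2)² = 194.66².
Subtracting pairs of circle equations eliminates x²+y² and gives linear equations (the radical axes):
213.6 x − 218.6 y = -38609.06
428.6 x + 133.0 y = -413.91
Solving the 2×2 system: x ≈ -42.8, y ≈ 134.8 km.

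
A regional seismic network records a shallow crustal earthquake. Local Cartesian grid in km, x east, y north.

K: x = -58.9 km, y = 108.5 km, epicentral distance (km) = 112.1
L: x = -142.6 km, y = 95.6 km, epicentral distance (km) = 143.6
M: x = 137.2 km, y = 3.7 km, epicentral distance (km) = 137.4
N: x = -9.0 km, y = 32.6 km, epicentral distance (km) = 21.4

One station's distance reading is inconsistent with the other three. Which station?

L

Solve using three stations at a time. Using K, M, N (subtract circle equations pairwise → linear system) gives (x, y) ≈ (0.1, 13.2).
Distances from that point to each station vs reported:
  K: calculated 112.1 vs reported 112.1 → residual 0.0 km
  L: calculated 164.8 vs reported 143.6 → residual 21.2 km
  M: calculated 137.4 vs reported 137.4 → residual 0.0 km
  N: calculated 21.5 vs reported 21.4 → residual 0.1 km
K, M, N are mutually consistent (residuals ≈ 0); L is off by 21.2 km.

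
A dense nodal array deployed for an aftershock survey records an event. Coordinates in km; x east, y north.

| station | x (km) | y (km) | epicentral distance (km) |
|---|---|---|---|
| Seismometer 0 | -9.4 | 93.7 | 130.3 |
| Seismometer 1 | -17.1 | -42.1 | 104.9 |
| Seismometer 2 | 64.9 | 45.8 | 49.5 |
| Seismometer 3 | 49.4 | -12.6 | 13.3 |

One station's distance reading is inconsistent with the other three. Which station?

Seismometer 3

Solve using three stations at a time. Using Seismometer 0, Seismometer 1, Seismometer 2 (subtract circle equations pairwise → linear system) gives (x, y) ≈ (79.6, -1.5).
Distances from that point to each station vs reported:
  Seismometer 0: calculated 130.3 vs reported 130.3 → residual 0.0 km
  Seismometer 1: calculated 104.9 vs reported 104.9 → residual 0.0 km
  Seismometer 2: calculated 49.5 vs reported 49.5 → residual 0.0 km
  Seismometer 3: calculated 32.2 vs reported 13.3 → residual 18.9 km
Seismometer 0, Seismometer 1, Seismometer 2 are mutually consistent (residuals ≈ 0); Seismometer 3 is off by 18.9 km.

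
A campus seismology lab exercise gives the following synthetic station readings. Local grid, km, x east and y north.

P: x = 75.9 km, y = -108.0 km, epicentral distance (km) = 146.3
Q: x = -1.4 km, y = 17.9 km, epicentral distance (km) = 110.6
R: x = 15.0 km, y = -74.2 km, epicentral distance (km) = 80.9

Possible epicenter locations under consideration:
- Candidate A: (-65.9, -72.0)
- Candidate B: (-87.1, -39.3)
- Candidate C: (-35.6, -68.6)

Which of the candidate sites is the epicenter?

For each candidate, compare |candidate − station| to the reported distance:
Candidate A: residuals P 0.0, Q 0.0, R 0.0 → max 0.0 km
Candidate B: residuals P 30.6, Q 7.6, R 27.0 → max 30.6 km
Candidate C: residuals P 28.0, Q 17.6, R 30.0 → max 30.0 km
Only Candidate A has all residuals ≈ 0.

Candidate A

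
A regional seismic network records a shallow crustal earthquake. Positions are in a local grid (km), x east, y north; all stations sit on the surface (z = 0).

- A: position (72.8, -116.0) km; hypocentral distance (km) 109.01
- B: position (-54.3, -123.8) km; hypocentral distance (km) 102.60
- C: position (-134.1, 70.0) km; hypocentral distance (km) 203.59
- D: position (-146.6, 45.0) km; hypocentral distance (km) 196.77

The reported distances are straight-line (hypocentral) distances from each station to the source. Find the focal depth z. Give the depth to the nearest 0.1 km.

Each station gives a sphere (x−x_i)² + (y−y_i)² + z² = d_i² (stations at z=0).
Subtracting the A sphere from B and C: z² cancels, leaving linear equations in x and y:
-254.2 x − 15.6 y = 875.51
-413.8 x + 372.0 y = -25438.74
Solving: x ≈ 0.704, y ≈ -67.600 km (keep extra digits for the depth step; rounded: 0.7, -67.6).
Then from the A sphere: z² = 109.01² − (x − 72.8)² − (y + 116.0)² with x = 0.704, y = -67.600, so z ≈ 65.900 ≈ 65.9 km.

depth ≈ 65.9 km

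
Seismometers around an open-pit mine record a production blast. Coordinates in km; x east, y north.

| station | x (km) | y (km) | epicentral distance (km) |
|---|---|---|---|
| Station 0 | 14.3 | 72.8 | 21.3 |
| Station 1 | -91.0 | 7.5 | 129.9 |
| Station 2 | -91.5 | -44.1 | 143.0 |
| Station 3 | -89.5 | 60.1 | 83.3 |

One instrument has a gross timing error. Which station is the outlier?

Station 1

Solve using three stations at a time. Using Station 0, Station 2, Station 3 (subtract circle equations pairwise → linear system) gives (x, y) ≈ (-6.9, 71.2).
Distances from that point to each station vs reported:
  Station 0: calculated 21.3 vs reported 21.3 → residual 0.0 km
  Station 1: calculated 105.5 vs reported 129.9 → residual 24.4 km
  Station 2: calculated 143.0 vs reported 143.0 → residual 0.0 km
  Station 3: calculated 83.3 vs reported 83.3 → residual 0.0 km
Station 0, Station 2, Station 3 are mutually consistent (residuals ≈ 0); Station 1 is off by 24.4 km.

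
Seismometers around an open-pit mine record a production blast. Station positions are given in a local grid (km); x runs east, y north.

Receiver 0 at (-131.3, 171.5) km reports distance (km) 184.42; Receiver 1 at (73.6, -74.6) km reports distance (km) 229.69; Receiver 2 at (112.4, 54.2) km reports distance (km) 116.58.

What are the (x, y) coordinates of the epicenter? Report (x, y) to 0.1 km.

(52.3, 154.1)

Circle about each station: (x + 131.3)² + (y − 171.5)² = 184.42²; (x − 73.6)² + (y + 74.6)² = 229.69²; (x − 112.4)² + (y − 54.2)² = 116.58².
Subtracting the Receiver 0 equation from the Receiver 1 and Receiver 2 equations removes the quadratic terms:
409.8 x − 492.2 y = -54416.58
487.4 x − 234.6 y = -10660.70
Solving the 2×2 system: x ≈ 52.3, y ≈ 154.1 km.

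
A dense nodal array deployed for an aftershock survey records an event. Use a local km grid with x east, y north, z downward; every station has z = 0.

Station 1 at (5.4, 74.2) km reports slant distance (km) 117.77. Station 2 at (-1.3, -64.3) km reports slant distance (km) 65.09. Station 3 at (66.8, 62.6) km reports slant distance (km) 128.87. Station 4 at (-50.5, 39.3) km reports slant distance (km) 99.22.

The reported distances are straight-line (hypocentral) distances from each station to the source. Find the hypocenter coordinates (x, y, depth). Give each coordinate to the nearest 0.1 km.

x ≈ -4.7 km, y ≈ -29.5 km, depth ≈ 54.9 km

Each station gives a sphere (x−x_i)² + (y−y_i)² + z² = d_i² (stations at z=0).
Subtracting the Station 1 sphere from Station 2 and Station 3: z² cancels, leaving linear equations in x and y:
-13.4 x − 277.0 y = 8234.44
122.8 x − 23.2 y = 108.50
Solving: x ≈ -4.690, y ≈ -29.500 km (keep extra digits for the depth step; rounded: -4.7, -29.5).
Then from the Station 1 sphere: z² = 117.77² − (x − 5.4)² − (y − 74.2)² with x = -4.690, y = -29.500, so z ≈ 54.902 ≈ 54.9 km.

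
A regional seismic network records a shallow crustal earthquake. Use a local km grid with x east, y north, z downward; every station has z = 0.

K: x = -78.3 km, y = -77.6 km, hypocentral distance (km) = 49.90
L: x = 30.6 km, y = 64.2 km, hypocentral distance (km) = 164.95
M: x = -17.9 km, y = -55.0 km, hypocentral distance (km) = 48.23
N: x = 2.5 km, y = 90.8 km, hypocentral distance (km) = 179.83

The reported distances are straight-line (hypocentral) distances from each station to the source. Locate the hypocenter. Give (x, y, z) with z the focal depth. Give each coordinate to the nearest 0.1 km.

Each station gives a sphere (x−x_i)² + (y−y_i)² + z² = d_i² (stations at z=0).
Subtracting the K sphere from L and M: z² cancels, leaving linear equations in x and y:
217.8 x + 283.6 y = -31813.14
120.8 x + 45.2 y = -8643.36
Solving: x ≈ -41.504, y ≈ -80.301 km (keep extra digits for the depth step; rounded: -41.5, -80.3).
Then from the K sphere: z² = 49.90² − (x + 78.3)² − (y + 77.6)² with x = -41.504, y = -80.301, so z ≈ 33.597 ≈ 33.6 km.
Check against N (with the unrounded solution): distance 179.84 ≈ 179.83 km. ✓

(-41.5, -80.3, 33.6)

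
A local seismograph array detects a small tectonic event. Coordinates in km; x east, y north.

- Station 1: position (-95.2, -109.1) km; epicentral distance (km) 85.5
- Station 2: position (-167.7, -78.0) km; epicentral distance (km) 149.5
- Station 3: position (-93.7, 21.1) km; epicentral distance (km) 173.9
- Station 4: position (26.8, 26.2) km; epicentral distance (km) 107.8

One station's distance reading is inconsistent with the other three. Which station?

Station 3

Solve using three stations at a time. Using Station 1, Station 2, Station 4 (subtract circle equations pairwise → linear system) gives (x, y) ≈ (-18.3, -71.7).
Distances from that point to each station vs reported:
  Station 1: calculated 85.5 vs reported 85.5 → residual 0.0 km
  Station 2: calculated 149.5 vs reported 149.5 → residual 0.0 km
  Station 3: calculated 119.5 vs reported 173.9 → residual 54.4 km
  Station 4: calculated 107.8 vs reported 107.8 → residual 0.0 km
Station 1, Station 2, Station 4 are mutually consistent (residuals ≈ 0); Station 3 is off by 54.4 km.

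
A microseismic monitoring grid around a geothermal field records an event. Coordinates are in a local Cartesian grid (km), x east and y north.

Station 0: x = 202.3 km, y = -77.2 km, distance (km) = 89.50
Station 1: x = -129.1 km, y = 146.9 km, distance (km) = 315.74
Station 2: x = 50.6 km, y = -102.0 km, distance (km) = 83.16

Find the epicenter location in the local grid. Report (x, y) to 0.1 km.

x ≈ 116.6 km, y ≈ -51.4 km

Circle about each station: (x − 202.3)² + (y + 77.2)² = 89.50²; (x + 129.1)² + (y − 146.9)² = 315.74²; (x − 50.6)² + (y + 102.0)² = 83.16².
Subtracting the Station 0 equation from the Station 1 and Station 2 equations removes the quadratic terms:
-662.8 x + 448.2 y = -100320.21
-303.4 x − 49.6 y = -32826.11
Solving the 2×2 system: x ≈ 116.6, y ≈ -51.4 km.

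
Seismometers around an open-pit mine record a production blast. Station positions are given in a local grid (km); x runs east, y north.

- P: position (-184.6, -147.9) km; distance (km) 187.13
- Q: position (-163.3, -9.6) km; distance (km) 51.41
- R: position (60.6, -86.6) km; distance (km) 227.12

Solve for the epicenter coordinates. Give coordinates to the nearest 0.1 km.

(-133.1, 32.0)

Circle about each station: (x + 184.6)² + (y + 147.9)² = 187.13²; (x + 163.3)² + (y + 9.6)² = 51.41²; (x − 60.6)² + (y + 86.6)² = 227.12².
Subtracting the P equation from the Q and R equations removes the quadratic terms:
42.6 x + 276.6 y = 3182.13
490.4 x + 122.6 y = -61345.51
Solving the 2×2 system: x ≈ -133.1, y ≈ 32.0 km.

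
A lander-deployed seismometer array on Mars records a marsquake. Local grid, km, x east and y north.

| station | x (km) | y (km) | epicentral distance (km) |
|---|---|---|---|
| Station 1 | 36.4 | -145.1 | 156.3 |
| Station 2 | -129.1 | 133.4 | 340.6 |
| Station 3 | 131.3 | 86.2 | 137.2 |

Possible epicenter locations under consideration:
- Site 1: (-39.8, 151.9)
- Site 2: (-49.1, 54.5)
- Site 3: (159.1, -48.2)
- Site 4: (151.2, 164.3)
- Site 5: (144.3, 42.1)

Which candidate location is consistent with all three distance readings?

Site 3

For each candidate, compare |candidate − station| to the reported distance:
Site 1: residuals Station 1 150.3, Station 2 249.4, Station 3 46.1 → max 249.4 km
Site 2: residuals Station 1 60.8, Station 2 228.2, Station 3 46.0 → max 228.2 km
Site 3: residuals Station 1 0.0, Station 2 0.0, Station 3 0.0 → max 0.0 km
Site 4: residuals Station 1 173.7, Station 2 58.6, Station 3 56.6 → max 173.7 km
Site 5: residuals Station 1 59.8, Station 2 52.4, Station 3 91.2 → max 91.2 km
Only Site 3 has all residuals ≈ 0.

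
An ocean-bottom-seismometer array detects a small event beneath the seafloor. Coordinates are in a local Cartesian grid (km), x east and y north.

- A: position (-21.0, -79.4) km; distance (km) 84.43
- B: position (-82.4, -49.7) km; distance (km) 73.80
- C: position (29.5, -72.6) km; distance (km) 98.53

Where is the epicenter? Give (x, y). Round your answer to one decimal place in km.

(-32.1, 4.3)

Circle about each station: (x + 21.0)² + (y + 79.4)² = 84.43²; (x + 82.4)² + (y + 49.7)² = 73.80²; (x − 29.5)² + (y + 72.6)² = 98.53².
Subtracting the A equation from the B and C equations removes the quadratic terms:
-122.8 x + 59.4 y = 4196.47
101.0 x + 13.6 y = -3184.09
Solving the 2×2 system: x ≈ -32.1, y ≈ 4.3 km.
Check against A (with the unrounded x, y): √((x + 21.0)²+(y + 79.4)²) = 84.41 ≈ 84.43 km. ✓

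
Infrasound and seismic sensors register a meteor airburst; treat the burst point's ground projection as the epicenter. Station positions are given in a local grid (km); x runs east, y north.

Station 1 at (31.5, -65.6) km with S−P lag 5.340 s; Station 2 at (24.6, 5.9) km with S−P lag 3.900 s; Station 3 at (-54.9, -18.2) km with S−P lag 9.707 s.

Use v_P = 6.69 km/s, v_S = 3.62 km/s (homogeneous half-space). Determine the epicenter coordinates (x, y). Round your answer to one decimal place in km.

Distance from S−P lag: d = Δt · v_P v_S / (v_P − v_S) = Δt · (6.69·3.62)/(6.69−3.62) ≈ 7.8885·Δt.
So d_Station 1 = 42.12, d_Station 2 = 30.77, d_Station 3 = 76.57 km.
Circle about each station: (x − 31.5)² + (y + 65.6)² = 42.12²; (x − 24.6)² + (y − 5.9)² = 30.77²; (x + 54.9)² + (y + 18.2)² = 76.57².
Subtracting the Station 1 equation from the Station 2 and Station 3 equations removes the quadratic terms:
-13.8 x + 143.0 y = -3828.34
-172.8 x + 94.8 y = -6039.23
Solving the 2×2 system: x ≈ 21.4, y ≈ -24.7 km.

21.4 km east, -24.7 km north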